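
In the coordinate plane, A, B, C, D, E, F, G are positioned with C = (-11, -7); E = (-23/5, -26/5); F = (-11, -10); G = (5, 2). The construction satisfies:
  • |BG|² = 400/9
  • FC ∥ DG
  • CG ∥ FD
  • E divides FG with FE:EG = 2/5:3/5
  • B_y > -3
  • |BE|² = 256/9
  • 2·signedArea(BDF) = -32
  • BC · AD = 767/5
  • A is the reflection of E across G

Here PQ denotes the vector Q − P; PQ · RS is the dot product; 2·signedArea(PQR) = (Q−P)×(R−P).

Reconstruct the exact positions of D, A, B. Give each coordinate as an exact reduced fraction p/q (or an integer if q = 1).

1. D_x = 5  [FC ∥ DG ∩ CG ∥ FD]
2. D_y = -1  [FC ∥ DG ∩ CG ∥ FD]
   → D = (5, -1)
3. A_x = 73/5  [A is the reflection of E across G]
4. A_y = 46/5  [A is the reflection of E across G]
   → A = (73/5, 46/5)
5. B_x = -1/3  [BC · AD = 767/5 ∩ 2·signedArea(BDF) = -32]
6. B_y = -2  [BC · AD = 767/5 ∩ 2·signedArea(BDF) = -32]
   → B = (-1/3, -2)

A = (73/5, 46/5)
B = (-1/3, -2)
D = (5, -1)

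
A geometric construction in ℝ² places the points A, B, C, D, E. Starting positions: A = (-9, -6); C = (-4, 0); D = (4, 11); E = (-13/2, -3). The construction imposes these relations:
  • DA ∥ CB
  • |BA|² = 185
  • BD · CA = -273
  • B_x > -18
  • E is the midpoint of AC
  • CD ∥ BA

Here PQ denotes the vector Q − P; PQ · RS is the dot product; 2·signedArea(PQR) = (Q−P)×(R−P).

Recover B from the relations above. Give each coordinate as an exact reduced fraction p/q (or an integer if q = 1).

1. B_x = -17  [CD ∥ BA ∩ DA ∥ CB]
2. B_y = -17  [CD ∥ BA ∩ DA ∥ CB]
   → B = (-17, -17)

B = (-17, -17)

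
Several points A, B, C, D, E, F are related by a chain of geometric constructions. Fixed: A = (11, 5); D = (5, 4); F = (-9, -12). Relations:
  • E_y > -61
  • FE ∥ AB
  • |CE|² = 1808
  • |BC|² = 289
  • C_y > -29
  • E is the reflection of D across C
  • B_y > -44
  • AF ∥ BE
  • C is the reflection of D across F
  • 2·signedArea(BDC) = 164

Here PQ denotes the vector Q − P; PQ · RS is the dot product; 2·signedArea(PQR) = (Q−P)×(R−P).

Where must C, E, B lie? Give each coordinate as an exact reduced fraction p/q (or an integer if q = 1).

1. C_x = -23  [C is the reflection of D across F]
2. C_y = -28  [C is the reflection of D across F]
   → C = (-23, -28)
3. E_x = -51  [E is the reflection of D across C]
4. E_y = -60  [E is the reflection of D across C]
   → E = (-51, -60)
5. B_x = -31  [AF ∥ BE ∩ FE ∥ AB]
6. B_y = -43  [AF ∥ BE ∩ FE ∥ AB]
   → B = (-31, -43)

B = (-31, -43)
C = (-23, -28)
E = (-51, -60)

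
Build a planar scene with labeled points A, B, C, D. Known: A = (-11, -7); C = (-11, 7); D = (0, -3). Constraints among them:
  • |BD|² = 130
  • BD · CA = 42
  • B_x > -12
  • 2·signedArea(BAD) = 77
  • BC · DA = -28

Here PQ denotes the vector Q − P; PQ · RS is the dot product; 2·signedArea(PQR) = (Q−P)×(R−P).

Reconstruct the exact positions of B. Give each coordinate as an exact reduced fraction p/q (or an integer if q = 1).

B = (-11, 0)

1. B_x = -11  [BC · DA = -28 ∩ 2·signedArea(BAD) = 77]
2. B_y = 0  [BC · DA = -28 ∩ 2·signedArea(BAD) = 77]
   → B = (-11, 0)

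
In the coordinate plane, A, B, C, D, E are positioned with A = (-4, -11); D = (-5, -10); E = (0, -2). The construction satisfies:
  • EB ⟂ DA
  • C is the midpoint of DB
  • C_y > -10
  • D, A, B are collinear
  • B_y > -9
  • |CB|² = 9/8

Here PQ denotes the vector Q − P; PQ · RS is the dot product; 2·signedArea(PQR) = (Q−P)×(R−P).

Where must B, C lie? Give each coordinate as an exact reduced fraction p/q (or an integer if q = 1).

1. B_x = -13/2  [D, A, B are collinear ∩ EB ⟂ DA]
2. B_y = -17/2  [D, A, B are collinear ∩ EB ⟂ DA]
   → B = (-13/2, -17/2)
3. C_x = -23/4  [C is the midpoint of DB]
4. C_y = -37/4  [C is the midpoint of DB]
   → C = (-23/4, -37/4)

B = (-13/2, -17/2)
C = (-23/4, -37/4)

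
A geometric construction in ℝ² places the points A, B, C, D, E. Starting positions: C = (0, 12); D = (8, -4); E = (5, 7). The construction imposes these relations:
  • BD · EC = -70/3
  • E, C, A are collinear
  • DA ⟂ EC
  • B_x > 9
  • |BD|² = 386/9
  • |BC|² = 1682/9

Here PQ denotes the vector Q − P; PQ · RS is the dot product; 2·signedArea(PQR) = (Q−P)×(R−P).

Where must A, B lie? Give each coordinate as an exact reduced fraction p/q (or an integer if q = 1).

1. A_x = 12  [E, C, A are collinear ∩ DA ⟂ EC]
2. A_y = 0  [E, C, A are collinear ∩ DA ⟂ EC]
   → A = (12, 0)
3. B_x = 29/3  [line 5·x + -5·y + -110/3 = 0 ∩ |BC|² = 1682/9]
4. B_y = 7/3  [line 5·x + -5·y + -110/3 = 0 ∩ |BC|² = 1682/9]
   → B = (29/3, 7/3)

A = (12, 0)
B = (29/3, 7/3)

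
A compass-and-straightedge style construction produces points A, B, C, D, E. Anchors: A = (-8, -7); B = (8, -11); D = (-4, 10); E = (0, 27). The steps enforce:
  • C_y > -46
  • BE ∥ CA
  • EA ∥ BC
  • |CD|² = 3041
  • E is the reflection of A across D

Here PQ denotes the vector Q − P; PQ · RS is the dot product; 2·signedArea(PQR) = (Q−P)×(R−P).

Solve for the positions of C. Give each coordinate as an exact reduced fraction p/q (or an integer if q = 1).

C = (0, -45)

1. C_x = 0  [BE ∥ CA ∩ EA ∥ BC]
2. C_y = -45  [BE ∥ CA ∩ EA ∥ BC]
   → C = (0, -45)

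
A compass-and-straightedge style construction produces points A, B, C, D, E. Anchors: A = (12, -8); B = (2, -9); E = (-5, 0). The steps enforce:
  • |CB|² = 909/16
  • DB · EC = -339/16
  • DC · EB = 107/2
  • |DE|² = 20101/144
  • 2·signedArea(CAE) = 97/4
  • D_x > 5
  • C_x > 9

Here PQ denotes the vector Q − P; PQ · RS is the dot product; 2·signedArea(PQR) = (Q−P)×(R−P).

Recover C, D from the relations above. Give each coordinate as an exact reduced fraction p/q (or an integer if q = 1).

1. C_x = 19/2  [line -8·x + -17·y + -257/4 = 0 ∩ |CB|² = 909/16]
2. C_y = -33/4  [line -8·x + -17·y + -257/4 = 0 ∩ |CB|² = 909/16]
   → C = (19/2, -33/4)
3. D_x = 11/2  [DC · EB = 107/2 ∩ DB · EC = -339/16]
4. D_y = -65/12  [DC · EB = 107/2 ∩ DB · EC = -339/16]
   → D = (11/2, -65/12)

C = (19/2, -33/4)
D = (11/2, -65/12)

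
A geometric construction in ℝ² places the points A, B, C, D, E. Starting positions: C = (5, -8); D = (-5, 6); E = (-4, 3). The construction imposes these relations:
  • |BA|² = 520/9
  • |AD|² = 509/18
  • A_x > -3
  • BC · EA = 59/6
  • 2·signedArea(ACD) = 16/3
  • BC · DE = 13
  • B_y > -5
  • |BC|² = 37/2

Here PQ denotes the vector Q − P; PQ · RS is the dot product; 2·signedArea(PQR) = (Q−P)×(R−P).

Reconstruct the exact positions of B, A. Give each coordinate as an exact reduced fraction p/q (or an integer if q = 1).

1. A_x = -13/6  [line -14·x + -10·y + -46/3 = 0 ∩ |AD|² = 509/18]
2. A_y = 3/2  [line -14·x + -10·y + -46/3 = 0 ∩ |AD|² = 509/18]
   → A = (-13/6, 3/2)
3. B_x = 5/2  [BC · EA = 59/6 ∩ BC · DE = 13]
4. B_y = -9/2  [BC · EA = 59/6 ∩ BC · DE = 13]
   → B = (5/2, -9/2)

A = (-13/6, 3/2)
B = (5/2, -9/2)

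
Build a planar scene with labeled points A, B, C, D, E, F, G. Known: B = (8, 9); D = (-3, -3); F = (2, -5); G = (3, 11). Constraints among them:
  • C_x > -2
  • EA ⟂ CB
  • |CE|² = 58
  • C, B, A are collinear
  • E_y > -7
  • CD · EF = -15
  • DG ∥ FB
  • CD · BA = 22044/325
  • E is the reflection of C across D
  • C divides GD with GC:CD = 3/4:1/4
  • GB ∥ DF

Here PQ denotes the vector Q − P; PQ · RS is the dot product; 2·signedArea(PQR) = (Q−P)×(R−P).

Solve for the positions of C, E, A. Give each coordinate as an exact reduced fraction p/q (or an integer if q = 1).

A = (-4319/650, -2667/650)
C = (-3/2, 1/2)
E = (-9/2, -13/2)

1. C_x = -3/2  [C divides GD with GC:CD = 3/4:1/4]
2. C_y = 1/2  [C divides GD with GC:CD = 3/4:1/4]
   → C = (-3/2, 1/2)
3. E_x = -9/2  [E is the reflection of C across D]
4. E_y = -13/2  [E is the reflection of C across D]
   → E = (-9/2, -13/2)
5. A_x = -4319/650  [C, B, A are collinear ∩ EA ⟂ CB]
6. A_y = -2667/650  [C, B, A are collinear ∩ EA ⟂ CB]
   → A = (-4319/650, -2667/650)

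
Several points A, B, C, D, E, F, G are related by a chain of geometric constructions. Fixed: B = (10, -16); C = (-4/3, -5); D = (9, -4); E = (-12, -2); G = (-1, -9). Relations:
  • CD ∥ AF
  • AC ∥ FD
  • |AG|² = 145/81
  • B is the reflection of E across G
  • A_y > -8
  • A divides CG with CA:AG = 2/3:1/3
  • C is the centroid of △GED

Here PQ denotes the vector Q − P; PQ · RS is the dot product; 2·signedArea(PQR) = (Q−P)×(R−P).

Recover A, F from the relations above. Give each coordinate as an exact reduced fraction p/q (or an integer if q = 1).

1. A_x = -10/9  [A divides CG with CA:AG = 2/3:1/3]
2. A_y = -23/3  [A divides CG with CA:AG = 2/3:1/3]
   → A = (-10/9, -23/3)
3. F_x = 83/9  [AC ∥ FD ∩ CD ∥ AF]
4. F_y = -20/3  [AC ∥ FD ∩ CD ∥ AF]
   → F = (83/9, -20/3)

A = (-10/9, -23/3)
F = (83/9, -20/3)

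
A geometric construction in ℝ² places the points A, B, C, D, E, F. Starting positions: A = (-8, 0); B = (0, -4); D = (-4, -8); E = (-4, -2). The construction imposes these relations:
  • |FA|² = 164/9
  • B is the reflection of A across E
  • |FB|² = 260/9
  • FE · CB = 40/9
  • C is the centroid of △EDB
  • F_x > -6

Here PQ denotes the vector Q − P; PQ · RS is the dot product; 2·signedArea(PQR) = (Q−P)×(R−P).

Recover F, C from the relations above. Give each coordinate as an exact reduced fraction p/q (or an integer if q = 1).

C = (-8/3, -14/3)
F = (-16/3, -10/3)

1. C_x = -8/3  [C is the centroid of △EDB]
2. C_y = -14/3  [C is the centroid of △EDB]
   → C = (-8/3, -14/3)
3. F_x = -16/3  [line -8/3·x + -2/3·y + -148/9 = 0 ∩ |FA|² = 164/9]
4. F_y = -10/3  [line -8/3·x + -2/3·y + -148/9 = 0 ∩ |FA|² = 164/9]
   → F = (-16/3, -10/3)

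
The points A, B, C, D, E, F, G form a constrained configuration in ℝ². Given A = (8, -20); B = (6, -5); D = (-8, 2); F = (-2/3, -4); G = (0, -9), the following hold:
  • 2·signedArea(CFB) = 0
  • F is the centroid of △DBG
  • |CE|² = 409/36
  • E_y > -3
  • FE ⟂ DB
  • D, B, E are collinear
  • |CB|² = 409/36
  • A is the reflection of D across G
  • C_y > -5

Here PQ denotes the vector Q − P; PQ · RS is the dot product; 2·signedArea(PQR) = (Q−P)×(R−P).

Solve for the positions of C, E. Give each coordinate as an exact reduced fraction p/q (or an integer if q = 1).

1. C_x = 8/3  [line 1·x + 20/3·y + 82/3 = 0 ∩ |CB|² = 409/36]
2. C_y = -9/2  [line 1·x + 20/3·y + 82/3 = 0 ∩ |CB|² = 409/36]
   → C = (8/3, -9/2)
3. E_x = 4/15  [D, B, E are collinear ∩ FE ⟂ DB]
4. E_y = -32/15  [D, B, E are collinear ∩ FE ⟂ DB]
   → E = (4/15, -32/15)

C = (8/3, -9/2)
E = (4/15, -32/15)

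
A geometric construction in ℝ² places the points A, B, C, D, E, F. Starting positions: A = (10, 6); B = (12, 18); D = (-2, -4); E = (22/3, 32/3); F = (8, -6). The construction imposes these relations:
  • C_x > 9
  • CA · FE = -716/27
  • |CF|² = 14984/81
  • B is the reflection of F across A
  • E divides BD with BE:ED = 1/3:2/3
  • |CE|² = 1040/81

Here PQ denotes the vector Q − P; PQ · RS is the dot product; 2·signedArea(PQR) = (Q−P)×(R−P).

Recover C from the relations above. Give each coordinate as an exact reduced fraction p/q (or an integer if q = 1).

1. C_x = 82/9  [line 2/3·x + -50/3·y + 3236/27 = 0 ∩ |CE|² = 1040/81]
2. C_y = 68/9  [line 2/3·x + -50/3·y + 3236/27 = 0 ∩ |CE|² = 1040/81]
   → C = (82/9, 68/9)

C = (82/9, 68/9)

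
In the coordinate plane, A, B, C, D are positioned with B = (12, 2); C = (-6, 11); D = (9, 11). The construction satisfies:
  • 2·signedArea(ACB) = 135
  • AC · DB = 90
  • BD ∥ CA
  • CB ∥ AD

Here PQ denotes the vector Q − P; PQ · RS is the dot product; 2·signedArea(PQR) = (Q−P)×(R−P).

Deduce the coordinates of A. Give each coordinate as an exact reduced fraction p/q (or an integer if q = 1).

1. A_x = -9  [CB ∥ AD ∩ BD ∥ CA]
2. A_y = 20  [CB ∥ AD ∩ BD ∥ CA]
   → A = (-9, 20)

A = (-9, 20)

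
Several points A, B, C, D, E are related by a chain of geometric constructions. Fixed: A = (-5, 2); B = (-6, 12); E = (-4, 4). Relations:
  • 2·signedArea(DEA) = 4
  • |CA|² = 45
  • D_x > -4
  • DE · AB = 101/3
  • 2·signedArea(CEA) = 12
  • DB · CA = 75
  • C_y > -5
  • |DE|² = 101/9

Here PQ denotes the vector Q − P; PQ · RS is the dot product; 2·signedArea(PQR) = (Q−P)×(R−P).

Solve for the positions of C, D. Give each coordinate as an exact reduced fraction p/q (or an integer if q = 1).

C = (-2, -4)
D = (-11/3, 2/3)

1. D_x = -11/3  [2·signedArea(DEA) = 4 ∩ DE · AB = 101/3]
2. D_y = 2/3  [2·signedArea(DEA) = 4 ∩ DE · AB = 101/3]
   → D = (-11/3, 2/3)
3. C_x = -2  [2·signedArea(CEA) = 12 ∩ DB · CA = 75]
4. C_y = -4  [2·signedArea(CEA) = 12 ∩ DB · CA = 75]
   → C = (-2, -4)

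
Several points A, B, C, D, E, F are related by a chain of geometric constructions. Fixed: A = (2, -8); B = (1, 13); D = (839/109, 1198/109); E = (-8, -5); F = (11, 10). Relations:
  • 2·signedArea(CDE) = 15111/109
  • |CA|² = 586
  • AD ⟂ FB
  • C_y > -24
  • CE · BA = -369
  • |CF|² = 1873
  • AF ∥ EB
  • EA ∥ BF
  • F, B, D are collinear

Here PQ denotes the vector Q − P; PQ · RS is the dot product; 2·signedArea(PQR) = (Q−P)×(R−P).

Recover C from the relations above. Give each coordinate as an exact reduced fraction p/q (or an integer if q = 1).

1. C_x = -17  [2·signedArea(CDE) = 15111/109 ∩ CE · BA = -369]
2. C_y = -23  [2·signedArea(CDE) = 15111/109 ∩ CE · BA = -369]
   → C = (-17, -23)

C = (-17, -23)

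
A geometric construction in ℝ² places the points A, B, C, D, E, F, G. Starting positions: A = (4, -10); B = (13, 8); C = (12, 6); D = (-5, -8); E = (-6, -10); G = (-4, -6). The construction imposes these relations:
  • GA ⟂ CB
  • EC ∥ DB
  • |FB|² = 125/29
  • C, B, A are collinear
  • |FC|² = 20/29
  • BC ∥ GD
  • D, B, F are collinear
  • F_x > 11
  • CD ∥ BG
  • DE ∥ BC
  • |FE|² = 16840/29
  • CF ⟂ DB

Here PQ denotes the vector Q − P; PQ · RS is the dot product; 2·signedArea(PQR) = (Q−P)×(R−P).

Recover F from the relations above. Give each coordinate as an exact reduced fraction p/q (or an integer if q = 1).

1. F_x = 332/29  [D, B, F are collinear ∩ CF ⟂ DB]
2. F_y = 192/29  [D, B, F are collinear ∩ CF ⟂ DB]
   → F = (332/29, 192/29)

F = (332/29, 192/29)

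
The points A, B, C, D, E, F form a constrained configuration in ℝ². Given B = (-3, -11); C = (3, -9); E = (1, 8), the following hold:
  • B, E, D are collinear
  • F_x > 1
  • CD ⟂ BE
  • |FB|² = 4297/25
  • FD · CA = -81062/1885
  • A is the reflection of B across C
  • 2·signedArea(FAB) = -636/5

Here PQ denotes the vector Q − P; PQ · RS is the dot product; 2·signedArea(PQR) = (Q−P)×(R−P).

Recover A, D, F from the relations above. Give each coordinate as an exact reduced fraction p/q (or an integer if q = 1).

A = (9, -7)
D = (-883/377, -2969/377)
F = (9/5, 6/5)

1. A_x = 9  [A is the reflection of B across C]
2. A_y = -7  [A is the reflection of B across C]
   → A = (9, -7)
3. D_x = -883/377  [B, E, D are collinear ∩ CD ⟂ BE]
4. D_y = -2969/377  [B, E, D are collinear ∩ CD ⟂ BE]
   → D = (-883/377, -2969/377)
5. F_x = 9/5  [2·signedArea(FAB) = -636/5 ∩ FD · CA = -81062/1885]
6. F_y = 6/5  [2·signedArea(FAB) = -636/5 ∩ FD · CA = -81062/1885]
   → F = (9/5, 6/5)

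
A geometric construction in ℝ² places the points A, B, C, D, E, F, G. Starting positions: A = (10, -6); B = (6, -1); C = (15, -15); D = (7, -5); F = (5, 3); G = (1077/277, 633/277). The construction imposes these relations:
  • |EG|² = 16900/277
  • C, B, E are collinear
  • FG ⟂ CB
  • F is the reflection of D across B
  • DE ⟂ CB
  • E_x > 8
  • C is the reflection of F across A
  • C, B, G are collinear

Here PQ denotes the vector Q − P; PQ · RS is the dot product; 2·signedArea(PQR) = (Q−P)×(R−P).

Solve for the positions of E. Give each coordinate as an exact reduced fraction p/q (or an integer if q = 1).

E = (2247/277, -1187/277)

1. E_x = 2247/277  [C, B, E are collinear ∩ DE ⟂ CB]
2. E_y = -1187/277  [C, B, E are collinear ∩ DE ⟂ CB]
   → E = (2247/277, -1187/277)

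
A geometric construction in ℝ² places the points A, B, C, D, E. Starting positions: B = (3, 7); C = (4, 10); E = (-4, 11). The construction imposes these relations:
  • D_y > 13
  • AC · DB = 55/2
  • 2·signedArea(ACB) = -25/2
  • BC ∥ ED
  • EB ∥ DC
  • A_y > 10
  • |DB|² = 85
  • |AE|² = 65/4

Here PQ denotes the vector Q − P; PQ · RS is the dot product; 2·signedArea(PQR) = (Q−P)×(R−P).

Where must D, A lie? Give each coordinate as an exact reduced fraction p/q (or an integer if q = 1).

A = (0, 21/2)
D = (-3, 14)

1. D_x = -3  [EB ∥ DC ∩ BC ∥ ED]
2. D_y = 14  [EB ∥ DC ∩ BC ∥ ED]
   → D = (-3, 14)
3. A_x = 0  [2·signedArea(ACB) = -25/2 ∩ AC · DB = 55/2]
4. A_y = 21/2  [2·signedArea(ACB) = -25/2 ∩ AC · DB = 55/2]
   → A = (0, 21/2)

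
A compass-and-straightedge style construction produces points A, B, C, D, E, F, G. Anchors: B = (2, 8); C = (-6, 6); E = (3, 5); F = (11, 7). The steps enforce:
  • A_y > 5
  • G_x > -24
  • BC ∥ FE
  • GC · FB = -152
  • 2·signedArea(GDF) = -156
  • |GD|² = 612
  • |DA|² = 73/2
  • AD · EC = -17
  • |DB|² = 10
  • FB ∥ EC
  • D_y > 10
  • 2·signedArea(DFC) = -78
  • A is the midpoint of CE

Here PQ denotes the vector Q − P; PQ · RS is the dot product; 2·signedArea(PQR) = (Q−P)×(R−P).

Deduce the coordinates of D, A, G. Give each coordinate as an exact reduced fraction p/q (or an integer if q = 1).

A = (-3/2, 11/2)
D = (1, 11)
G = (-23, 5)

1. A_x = -3/2  [A is the midpoint of CE]
2. A_y = 11/2  [A is the midpoint of CE]
   → A = (-3/2, 11/2)
3. D_x = 1  [2·signedArea(DFC) = -78 ∩ AD · EC = -17]
4. D_y = 11  [2·signedArea(DFC) = -78 ∩ AD · EC = -17]
   → D = (1, 11)
5. G_x = -23  [GC · FB = -152 ∩ 2·signedArea(GDF) = -156]
6. G_y = 5  [GC · FB = -152 ∩ 2·signedArea(GDF) = -156]
   → G = (-23, 5)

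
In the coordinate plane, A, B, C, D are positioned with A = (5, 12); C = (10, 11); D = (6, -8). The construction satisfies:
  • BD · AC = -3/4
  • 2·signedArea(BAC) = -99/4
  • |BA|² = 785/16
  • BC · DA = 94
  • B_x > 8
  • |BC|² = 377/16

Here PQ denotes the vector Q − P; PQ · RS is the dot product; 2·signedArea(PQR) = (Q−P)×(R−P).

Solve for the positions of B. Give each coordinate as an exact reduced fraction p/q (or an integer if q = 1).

1. B_x = 9  [BD · AC = -3/4 ∩ BC · DA = 94]
2. B_y = 25/4  [BD · AC = -3/4 ∩ BC · DA = 94]
   → B = (9, 25/4)

B = (9, 25/4)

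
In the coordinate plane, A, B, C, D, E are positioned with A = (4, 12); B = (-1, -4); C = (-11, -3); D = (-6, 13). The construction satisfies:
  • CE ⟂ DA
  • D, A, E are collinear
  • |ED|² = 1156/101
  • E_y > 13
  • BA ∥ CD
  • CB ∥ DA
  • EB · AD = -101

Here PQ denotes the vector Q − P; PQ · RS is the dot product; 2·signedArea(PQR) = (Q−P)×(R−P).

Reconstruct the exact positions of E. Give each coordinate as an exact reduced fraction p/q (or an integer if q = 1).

1. E_x = -946/101  [D, A, E are collinear ∩ CE ⟂ DA]
2. E_y = 1347/101  [D, A, E are collinear ∩ CE ⟂ DA]
   → E = (-946/101, 1347/101)

E = (-946/101, 1347/101)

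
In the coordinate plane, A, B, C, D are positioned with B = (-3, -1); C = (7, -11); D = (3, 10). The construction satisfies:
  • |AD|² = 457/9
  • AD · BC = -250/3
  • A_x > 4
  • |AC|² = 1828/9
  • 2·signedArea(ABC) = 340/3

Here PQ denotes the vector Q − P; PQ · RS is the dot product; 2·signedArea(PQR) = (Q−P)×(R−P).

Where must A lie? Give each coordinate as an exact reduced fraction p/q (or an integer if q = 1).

1. A_x = 13/3  [2·signedArea(ABC) = 340/3 ∩ AD · BC = -250/3]
2. A_y = 3  [2·signedArea(ABC) = 340/3 ∩ AD · BC = -250/3]
   → A = (13/3, 3)

A = (13/3, 3)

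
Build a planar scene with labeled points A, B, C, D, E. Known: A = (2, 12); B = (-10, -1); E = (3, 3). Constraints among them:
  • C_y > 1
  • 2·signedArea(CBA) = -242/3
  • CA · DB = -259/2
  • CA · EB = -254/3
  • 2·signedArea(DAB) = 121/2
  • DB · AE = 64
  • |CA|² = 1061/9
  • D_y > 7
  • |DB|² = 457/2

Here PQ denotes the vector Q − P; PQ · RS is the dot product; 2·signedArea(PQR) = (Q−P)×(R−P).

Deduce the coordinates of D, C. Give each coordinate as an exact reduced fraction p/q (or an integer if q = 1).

C = (-4/3, 5/3)
D = (5/2, 15/2)

1. D_x = 5/2  [2·signedArea(DAB) = 121/2 ∩ DB · AE = 64]
2. D_y = 15/2  [2·signedArea(DAB) = 121/2 ∩ DB · AE = 64]
   → D = (5/2, 15/2)
3. C_x = -4/3  [CA · DB = -259/2 ∩ CA · EB = -254/3]
4. C_y = 5/3  [CA · DB = -259/2 ∩ CA · EB = -254/3]
   → C = (-4/3, 5/3)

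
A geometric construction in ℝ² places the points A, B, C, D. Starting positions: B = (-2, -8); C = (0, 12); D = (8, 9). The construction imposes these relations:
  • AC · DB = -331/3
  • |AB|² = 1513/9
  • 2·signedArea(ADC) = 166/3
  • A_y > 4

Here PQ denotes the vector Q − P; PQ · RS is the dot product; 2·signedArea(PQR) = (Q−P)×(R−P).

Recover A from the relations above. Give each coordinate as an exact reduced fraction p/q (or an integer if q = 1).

A = (2, 13/3)

1. A_x = 2  [AC · DB = -331/3 ∩ 2·signedArea(ADC) = 166/3]
2. A_y = 13/3  [AC · DB = -331/3 ∩ 2·signedArea(ADC) = 166/3]
   → A = (2, 13/3)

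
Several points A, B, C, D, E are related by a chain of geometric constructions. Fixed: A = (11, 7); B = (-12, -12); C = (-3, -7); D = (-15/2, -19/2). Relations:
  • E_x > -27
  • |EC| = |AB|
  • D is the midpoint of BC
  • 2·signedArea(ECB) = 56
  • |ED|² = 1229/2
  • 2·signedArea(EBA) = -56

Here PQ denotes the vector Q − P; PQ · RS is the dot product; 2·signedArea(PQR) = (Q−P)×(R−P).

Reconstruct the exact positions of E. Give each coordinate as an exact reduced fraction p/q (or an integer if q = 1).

E = (-26, -26)

1. E_x = -26  [2·signedArea(ECB) = 56 ∩ 2·signedArea(EBA) = -56]
2. E_y = -26  [2·signedArea(ECB) = 56 ∩ 2·signedArea(EBA) = -56]
   → E = (-26, -26)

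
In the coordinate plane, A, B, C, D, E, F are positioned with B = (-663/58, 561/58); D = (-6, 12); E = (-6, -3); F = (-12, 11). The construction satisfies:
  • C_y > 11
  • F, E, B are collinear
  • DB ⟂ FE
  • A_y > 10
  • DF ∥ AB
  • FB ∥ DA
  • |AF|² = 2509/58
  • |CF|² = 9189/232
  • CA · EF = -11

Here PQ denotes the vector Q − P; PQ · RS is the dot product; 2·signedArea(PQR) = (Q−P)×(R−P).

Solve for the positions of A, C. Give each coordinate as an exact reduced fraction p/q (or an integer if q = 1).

1. A_x = -315/58  [DF ∥ AB ∩ FB ∥ DA]
2. A_y = 619/58  [DF ∥ AB ∩ FB ∥ DA]
   → A = (-315/58, 619/58)
3. C_x = -663/116  [line 6·x + -14·y + 193 = 0 ∩ |CF|² = 9189/232]
4. C_y = 1315/116  [line 6·x + -14·y + 193 = 0 ∩ |CF|² = 9189/232]
   → C = (-663/116, 1315/116)

A = (-315/58, 619/58)
C = (-663/116, 1315/116)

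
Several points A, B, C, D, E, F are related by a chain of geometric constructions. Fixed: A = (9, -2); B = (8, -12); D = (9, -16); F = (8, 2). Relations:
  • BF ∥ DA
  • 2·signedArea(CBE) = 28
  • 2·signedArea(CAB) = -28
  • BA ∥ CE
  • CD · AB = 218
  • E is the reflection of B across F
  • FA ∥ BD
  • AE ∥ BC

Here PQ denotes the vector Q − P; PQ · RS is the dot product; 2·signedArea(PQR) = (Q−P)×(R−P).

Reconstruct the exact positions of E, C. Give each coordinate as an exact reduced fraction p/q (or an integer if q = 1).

C = (7, 6)
E = (8, 16)

1. E_x = 8  [E is the reflection of B across F]
2. E_y = 16  [E is the reflection of B across F]
   → E = (8, 16)
3. C_x = 7  [BA ∥ CE ∩ AE ∥ BC]
4. C_y = 6  [BA ∥ CE ∩ AE ∥ BC]
   → C = (7, 6)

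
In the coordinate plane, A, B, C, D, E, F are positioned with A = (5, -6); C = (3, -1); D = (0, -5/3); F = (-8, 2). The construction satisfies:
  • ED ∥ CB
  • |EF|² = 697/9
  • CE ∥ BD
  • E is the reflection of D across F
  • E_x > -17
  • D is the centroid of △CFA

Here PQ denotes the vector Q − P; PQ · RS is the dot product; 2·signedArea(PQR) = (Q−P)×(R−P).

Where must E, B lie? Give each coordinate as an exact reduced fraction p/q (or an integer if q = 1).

1. E_x = -16  [E is the reflection of D across F]
2. E_y = 17/3  [E is the reflection of D across F]
   → E = (-16, 17/3)
3. B_x = 19  [CE ∥ BD ∩ ED ∥ CB]
4. B_y = -25/3  [CE ∥ BD ∩ ED ∥ CB]
   → B = (19, -25/3)

B = (19, -25/3)
E = (-16, 17/3)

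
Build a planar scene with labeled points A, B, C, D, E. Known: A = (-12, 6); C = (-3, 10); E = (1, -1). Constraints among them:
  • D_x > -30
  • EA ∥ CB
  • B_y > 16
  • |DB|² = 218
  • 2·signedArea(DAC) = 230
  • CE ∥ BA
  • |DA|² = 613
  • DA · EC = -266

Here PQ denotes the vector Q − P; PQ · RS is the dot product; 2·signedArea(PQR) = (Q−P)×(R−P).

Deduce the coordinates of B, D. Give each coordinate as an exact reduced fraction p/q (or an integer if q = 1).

1. B_x = -16  [CE ∥ BA ∩ EA ∥ CB]
2. B_y = 17  [CE ∥ BA ∩ EA ∥ CB]
   → B = (-16, 17)
3. D_x = -29  [2·signedArea(DAC) = 230 ∩ DA · EC = -266]
4. D_y = 24  [2·signedArea(DAC) = 230 ∩ DA · EC = -266]
   → D = (-29, 24)

B = (-16, 17)
D = (-29, 24)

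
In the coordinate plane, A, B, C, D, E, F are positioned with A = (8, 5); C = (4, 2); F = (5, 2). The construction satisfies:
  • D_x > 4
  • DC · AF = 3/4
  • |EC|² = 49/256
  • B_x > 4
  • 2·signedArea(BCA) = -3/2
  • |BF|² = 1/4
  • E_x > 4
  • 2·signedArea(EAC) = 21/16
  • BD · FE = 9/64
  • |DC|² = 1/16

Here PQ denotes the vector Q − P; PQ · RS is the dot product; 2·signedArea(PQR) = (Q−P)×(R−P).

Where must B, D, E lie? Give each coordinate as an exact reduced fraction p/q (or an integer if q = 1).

B = (9/2, 2)
D = (17/4, 2)
E = (71/16, 2)

1. D_x = 17/4  [line 3·x + 3·y + -75/4 = 0 ∩ |DC|² = 1/16]
2. D_y = 2  [line 3·x + 3·y + -75/4 = 0 ∩ |DC|² = 1/16]
   → D = (17/4, 2)
3. E_x = 71/16  [line 3·x + -4·y + -85/16 = 0 ∩ |EC|² = 49/256]
4. E_y = 2  [line 3·x + -4·y + -85/16 = 0 ∩ |EC|² = 49/256]
   → E = (71/16, 2)
5. B_x = 9/2  [2·signedArea(BCA) = -3/2 ∩ BD · FE = 9/64]
6. B_y = 2  [2·signedArea(BCA) = -3/2 ∩ BD · FE = 9/64]
   → B = (9/2, 2)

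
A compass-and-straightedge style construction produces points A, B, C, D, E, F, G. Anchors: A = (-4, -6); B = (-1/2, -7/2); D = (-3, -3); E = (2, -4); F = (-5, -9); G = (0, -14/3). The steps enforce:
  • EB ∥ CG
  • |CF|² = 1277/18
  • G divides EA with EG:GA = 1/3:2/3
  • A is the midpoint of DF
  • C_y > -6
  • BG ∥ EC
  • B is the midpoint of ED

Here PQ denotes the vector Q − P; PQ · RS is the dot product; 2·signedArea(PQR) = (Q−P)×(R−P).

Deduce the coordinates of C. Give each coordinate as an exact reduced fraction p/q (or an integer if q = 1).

1. C_x = 5/2  [EB ∥ CG ∩ BG ∥ EC]
2. C_y = -31/6  [EB ∥ CG ∩ BG ∥ EC]
   → C = (5/2, -31/6)

C = (5/2, -31/6)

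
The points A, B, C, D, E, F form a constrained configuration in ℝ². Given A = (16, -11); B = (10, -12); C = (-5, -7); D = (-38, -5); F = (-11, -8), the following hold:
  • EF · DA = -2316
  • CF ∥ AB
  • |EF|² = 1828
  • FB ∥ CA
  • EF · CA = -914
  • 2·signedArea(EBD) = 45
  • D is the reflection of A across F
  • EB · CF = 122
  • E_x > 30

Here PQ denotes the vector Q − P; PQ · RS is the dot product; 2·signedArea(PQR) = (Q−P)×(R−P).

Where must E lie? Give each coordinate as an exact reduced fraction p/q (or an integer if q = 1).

1. E_x = 31  [EF · DA = -2316 ∩ 2·signedArea(EBD) = 45]
2. E_y = -16  [EF · DA = -2316 ∩ 2·signedArea(EBD) = 45]
   → E = (31, -16)

E = (31, -16)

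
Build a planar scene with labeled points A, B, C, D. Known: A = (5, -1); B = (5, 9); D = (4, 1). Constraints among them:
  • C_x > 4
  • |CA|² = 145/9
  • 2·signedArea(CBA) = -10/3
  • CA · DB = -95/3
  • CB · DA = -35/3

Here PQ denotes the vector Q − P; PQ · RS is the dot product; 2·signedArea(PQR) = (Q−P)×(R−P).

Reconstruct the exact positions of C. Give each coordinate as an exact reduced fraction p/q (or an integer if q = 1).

C = (14/3, 3)

1. C_x = 14/3  [CB · DA = -35/3 ∩ 2·signedArea(CBA) = -10/3]
2. C_y = 3  [CB · DA = -35/3 ∩ 2·signedArea(CBA) = -10/3]
   → C = (14/3, 3)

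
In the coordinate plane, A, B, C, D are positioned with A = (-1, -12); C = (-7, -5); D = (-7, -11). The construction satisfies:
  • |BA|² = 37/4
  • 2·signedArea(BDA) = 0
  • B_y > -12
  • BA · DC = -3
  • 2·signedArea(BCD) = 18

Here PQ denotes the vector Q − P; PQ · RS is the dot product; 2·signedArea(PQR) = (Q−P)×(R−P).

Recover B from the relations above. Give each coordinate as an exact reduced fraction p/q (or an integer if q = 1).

B = (-4, -23/2)

1. B_x = -4  [2·signedArea(BDA) = 0 ∩ BA · DC = -3]
2. B_y = -23/2  [2·signedArea(BDA) = 0 ∩ BA · DC = -3]
   → B = (-4, -23/2)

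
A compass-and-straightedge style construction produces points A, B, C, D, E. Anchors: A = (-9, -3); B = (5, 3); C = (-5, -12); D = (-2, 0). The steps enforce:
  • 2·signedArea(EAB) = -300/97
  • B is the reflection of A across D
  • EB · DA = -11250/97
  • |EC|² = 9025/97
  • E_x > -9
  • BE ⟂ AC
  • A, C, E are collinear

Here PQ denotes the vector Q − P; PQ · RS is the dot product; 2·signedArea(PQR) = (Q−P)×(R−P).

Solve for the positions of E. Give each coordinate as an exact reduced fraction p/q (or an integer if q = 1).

E = (-865/97, -309/97)

1. E_x = -865/97  [A, C, E are collinear ∩ BE ⟂ AC]
2. E_y = -309/97  [A, C, E are collinear ∩ BE ⟂ AC]
   → E = (-865/97, -309/97)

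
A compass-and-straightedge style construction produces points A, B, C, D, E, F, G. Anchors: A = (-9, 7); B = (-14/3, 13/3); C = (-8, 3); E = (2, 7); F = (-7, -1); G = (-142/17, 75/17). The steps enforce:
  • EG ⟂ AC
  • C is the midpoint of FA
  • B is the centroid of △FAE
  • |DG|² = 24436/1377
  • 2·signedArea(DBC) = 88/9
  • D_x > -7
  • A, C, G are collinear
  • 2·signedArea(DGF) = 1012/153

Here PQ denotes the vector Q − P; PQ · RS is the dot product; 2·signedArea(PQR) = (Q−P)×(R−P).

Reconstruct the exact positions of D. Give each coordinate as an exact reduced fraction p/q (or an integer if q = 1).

D = (-56/9, 7/9)

1. D_x = -56/9  [2·signedArea(DBC) = 88/9 ∩ 2·signedArea(DGF) = 1012/153]
2. D_y = 7/9  [2·signedArea(DBC) = 88/9 ∩ 2·signedArea(DGF) = 1012/153]
   → D = (-56/9, 7/9)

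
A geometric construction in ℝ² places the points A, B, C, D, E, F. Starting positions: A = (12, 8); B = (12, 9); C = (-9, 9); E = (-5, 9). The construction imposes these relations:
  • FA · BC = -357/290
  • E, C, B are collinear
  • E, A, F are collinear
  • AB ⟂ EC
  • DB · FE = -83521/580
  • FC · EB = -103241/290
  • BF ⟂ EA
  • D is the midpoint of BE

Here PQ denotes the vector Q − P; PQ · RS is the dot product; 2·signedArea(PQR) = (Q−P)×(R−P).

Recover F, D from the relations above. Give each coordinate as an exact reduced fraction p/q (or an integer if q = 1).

D = (7/2, 9)
F = (3463/290, 2321/290)

1. F_x = 3463/290  [E, A, F are collinear ∩ BF ⟂ EA]
2. F_y = 2321/290  [E, A, F are collinear ∩ BF ⟂ EA]
   → F = (3463/290, 2321/290)
3. D_x = 7/2  [D is the midpoint of BE]
4. D_y = 9  [D is the midpoint of BE]
   → D = (7/2, 9)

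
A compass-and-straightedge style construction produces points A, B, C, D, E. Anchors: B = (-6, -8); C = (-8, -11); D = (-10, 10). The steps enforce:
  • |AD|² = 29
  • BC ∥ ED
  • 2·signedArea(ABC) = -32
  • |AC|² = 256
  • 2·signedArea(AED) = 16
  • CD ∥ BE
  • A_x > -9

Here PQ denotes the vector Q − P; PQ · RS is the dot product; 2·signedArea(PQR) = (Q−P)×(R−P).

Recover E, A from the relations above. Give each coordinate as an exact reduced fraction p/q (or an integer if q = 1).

A = (-8, 5)
E = (-8, 13)

1. E_x = -8  [BC ∥ ED ∩ CD ∥ BE]
2. E_y = 13  [BC ∥ ED ∩ CD ∥ BE]
   → E = (-8, 13)
3. A_x = -8  [line 3·x + -2·y + 34 = 0 ∩ |AC|² = 256]
4. A_y = 5  [line 3·x + -2·y + 34 = 0 ∩ |AC|² = 256]
   → A = (-8, 5)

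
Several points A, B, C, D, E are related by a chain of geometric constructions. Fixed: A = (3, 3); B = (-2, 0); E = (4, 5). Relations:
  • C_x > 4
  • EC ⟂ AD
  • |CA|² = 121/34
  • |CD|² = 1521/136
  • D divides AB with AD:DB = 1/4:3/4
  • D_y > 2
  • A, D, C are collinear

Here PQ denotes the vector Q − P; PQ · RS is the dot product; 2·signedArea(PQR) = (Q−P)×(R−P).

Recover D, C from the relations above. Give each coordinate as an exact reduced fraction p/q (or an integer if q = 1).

C = (157/34, 135/34)
D = (7/4, 9/4)

1. D_x = 7/4  [D divides AB with AD:DB = 1/4:3/4]
2. D_y = 9/4  [D divides AB with AD:DB = 1/4:3/4]
   → D = (7/4, 9/4)
3. C_x = 157/34  [A, D, C are collinear ∩ EC ⟂ AD]
4. C_y = 135/34  [A, D, C are collinear ∩ EC ⟂ AD]
   → C = (157/34, 135/34)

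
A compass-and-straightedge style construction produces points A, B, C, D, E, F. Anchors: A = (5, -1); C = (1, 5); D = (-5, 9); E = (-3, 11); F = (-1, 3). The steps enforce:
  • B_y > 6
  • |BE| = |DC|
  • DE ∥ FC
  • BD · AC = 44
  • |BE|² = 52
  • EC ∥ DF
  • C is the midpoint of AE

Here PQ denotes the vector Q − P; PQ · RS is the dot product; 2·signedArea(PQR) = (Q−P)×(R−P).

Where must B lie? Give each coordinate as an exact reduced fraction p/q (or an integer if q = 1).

B = (3, 7)

1. B_x = 3  [line 4·x + -6·y + 30 = 0 ∩ |BE|² = 52]
2. B_y = 7  [line 4·x + -6·y + 30 = 0 ∩ |BE|² = 52]
   → B = (3, 7)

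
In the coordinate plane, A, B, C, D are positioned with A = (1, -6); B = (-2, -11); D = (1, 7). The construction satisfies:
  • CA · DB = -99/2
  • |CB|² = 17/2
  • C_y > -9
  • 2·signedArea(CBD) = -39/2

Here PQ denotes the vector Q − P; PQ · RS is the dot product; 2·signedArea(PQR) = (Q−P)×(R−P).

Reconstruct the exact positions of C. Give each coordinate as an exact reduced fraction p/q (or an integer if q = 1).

1. C_x = -1/2  [CA · DB = -99/2 ∩ 2·signedArea(CBD) = -39/2]
2. C_y = -17/2  [CA · DB = -99/2 ∩ 2·signedArea(CBD) = -39/2]
   → C = (-1/2, -17/2)

C = (-1/2, -17/2)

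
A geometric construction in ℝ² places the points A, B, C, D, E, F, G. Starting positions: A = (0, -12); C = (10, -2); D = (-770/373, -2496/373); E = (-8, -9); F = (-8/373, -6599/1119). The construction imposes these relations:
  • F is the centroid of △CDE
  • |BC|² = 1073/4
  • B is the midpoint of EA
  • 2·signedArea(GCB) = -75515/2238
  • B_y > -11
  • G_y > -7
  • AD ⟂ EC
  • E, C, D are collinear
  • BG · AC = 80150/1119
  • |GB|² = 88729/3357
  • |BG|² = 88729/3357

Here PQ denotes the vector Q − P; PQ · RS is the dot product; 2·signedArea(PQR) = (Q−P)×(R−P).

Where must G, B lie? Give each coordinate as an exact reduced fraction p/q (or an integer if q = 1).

B = (-4, -21/2)
G = (-389/373, -14087/2238)

1. B_x = -4  [B is the midpoint of EA]
2. B_y = -21/2  [B is the midpoint of EA]
   → B = (-4, -21/2)
3. G_x = -389/373  [2·signedArea(GCB) = -75515/2238 ∩ BG · AC = 80150/1119]
4. G_y = -14087/2238  [2·signedArea(GCB) = -75515/2238 ∩ BG · AC = 80150/1119]
   → G = (-389/373, -14087/2238)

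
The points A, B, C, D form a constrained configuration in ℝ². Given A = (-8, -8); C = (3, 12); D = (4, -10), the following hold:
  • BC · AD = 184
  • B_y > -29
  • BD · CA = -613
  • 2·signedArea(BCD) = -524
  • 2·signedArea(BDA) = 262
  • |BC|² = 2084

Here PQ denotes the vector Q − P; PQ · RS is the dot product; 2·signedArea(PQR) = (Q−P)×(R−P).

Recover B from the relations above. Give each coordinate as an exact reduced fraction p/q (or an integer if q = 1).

B = (-19, -28)

1. B_x = -19  [2·signedArea(BCD) = -524 ∩ BD · CA = -613]
2. B_y = -28  [2·signedArea(BCD) = -524 ∩ BD · CA = -613]
   → B = (-19, -28)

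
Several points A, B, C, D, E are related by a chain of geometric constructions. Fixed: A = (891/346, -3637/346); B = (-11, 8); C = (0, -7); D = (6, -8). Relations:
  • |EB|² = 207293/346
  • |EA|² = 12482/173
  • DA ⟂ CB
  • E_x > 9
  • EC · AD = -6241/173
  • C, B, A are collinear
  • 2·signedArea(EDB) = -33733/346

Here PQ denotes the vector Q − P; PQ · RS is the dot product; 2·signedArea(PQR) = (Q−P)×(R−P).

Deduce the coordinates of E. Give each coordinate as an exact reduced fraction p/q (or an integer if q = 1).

1. E_x = 3261/346  [EC · AD = -6241/173 ∩ 2·signedArea(EDB) = -33733/346]
2. E_y = -1899/346  [EC · AD = -6241/173 ∩ 2·signedArea(EDB) = -33733/346]
   → E = (3261/346, -1899/346)

E = (3261/346, -1899/346)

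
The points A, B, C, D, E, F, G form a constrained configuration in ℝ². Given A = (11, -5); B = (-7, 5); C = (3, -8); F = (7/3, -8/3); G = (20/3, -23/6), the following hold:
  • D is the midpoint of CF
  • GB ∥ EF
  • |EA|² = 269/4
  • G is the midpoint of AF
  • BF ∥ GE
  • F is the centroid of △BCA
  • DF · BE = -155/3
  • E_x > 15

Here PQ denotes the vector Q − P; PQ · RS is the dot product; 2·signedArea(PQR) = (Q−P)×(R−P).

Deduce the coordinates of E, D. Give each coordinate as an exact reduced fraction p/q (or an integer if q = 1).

1. E_x = 16  [GB ∥ EF ∩ BF ∥ GE]
2. E_y = -23/2  [GB ∥ EF ∩ BF ∥ GE]
   → E = (16, -23/2)
3. D_x = 8/3  [D is the midpoint of CF]
4. D_y = -16/3  [D is the midpoint of CF]
   → D = (8/3, -16/3)

D = (8/3, -16/3)
E = (16, -23/2)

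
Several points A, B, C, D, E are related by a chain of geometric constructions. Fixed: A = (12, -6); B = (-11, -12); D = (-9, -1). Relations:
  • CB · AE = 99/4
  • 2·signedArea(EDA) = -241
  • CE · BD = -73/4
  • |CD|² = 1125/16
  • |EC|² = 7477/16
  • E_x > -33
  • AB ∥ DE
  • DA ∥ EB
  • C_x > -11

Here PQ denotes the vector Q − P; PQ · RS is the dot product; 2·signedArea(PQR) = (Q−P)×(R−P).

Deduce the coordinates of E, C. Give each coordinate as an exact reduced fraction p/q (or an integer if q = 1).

C = (-21/2, -37/4)
E = (-32, -7)

1. E_x = -32  [DA ∥ EB ∩ AB ∥ DE]
2. E_y = -7  [DA ∥ EB ∩ AB ∥ DE]
   → E = (-32, -7)
3. C_x = -21/2  [CB · AE = 99/4 ∩ CE · BD = -73/4]
4. C_y = -37/4  [CB · AE = 99/4 ∩ CE · BD = -73/4]
   → C = (-21/2, -37/4)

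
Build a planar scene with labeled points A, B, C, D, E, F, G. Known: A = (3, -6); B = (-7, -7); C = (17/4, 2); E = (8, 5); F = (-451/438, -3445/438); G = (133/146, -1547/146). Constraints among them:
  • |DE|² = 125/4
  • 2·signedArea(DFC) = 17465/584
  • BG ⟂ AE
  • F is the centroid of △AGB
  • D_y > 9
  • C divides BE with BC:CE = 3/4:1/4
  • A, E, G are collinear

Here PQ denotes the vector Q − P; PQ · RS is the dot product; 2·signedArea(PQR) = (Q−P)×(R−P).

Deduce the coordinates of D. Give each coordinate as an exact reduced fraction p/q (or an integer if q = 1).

1. D_x = 11/2  [line -4321/438·x + 4625/876·y + 427/292 = 0 ∩ |DE|² = 125/4]
2. D_y = 10  [line -4321/438·x + 4625/876·y + 427/292 = 0 ∩ |DE|² = 125/4]
   → D = (11/2, 10)

D = (11/2, 10)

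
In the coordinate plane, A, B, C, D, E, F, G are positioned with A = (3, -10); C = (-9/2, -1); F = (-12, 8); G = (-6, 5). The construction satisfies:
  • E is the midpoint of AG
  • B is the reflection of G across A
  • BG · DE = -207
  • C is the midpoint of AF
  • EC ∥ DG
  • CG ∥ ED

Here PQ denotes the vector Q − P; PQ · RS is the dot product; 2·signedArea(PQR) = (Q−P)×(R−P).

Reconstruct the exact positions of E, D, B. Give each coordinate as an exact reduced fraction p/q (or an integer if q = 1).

B = (12, -25)
D = (-3, 7/2)
E = (-3/2, -5/2)

1. E_x = -3/2  [E is the midpoint of AG]
2. E_y = -5/2  [E is the midpoint of AG]
   → E = (-3/2, -5/2)
3. D_x = -3  [EC ∥ DG ∩ CG ∥ ED]
4. D_y = 7/2  [EC ∥ DG ∩ CG ∥ ED]
   → D = (-3, 7/2)
5. B_x = 12  [B is the reflection of G across A]
6. B_y = -25  [B is the reflection of G across A]
   → B = (12, -25)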